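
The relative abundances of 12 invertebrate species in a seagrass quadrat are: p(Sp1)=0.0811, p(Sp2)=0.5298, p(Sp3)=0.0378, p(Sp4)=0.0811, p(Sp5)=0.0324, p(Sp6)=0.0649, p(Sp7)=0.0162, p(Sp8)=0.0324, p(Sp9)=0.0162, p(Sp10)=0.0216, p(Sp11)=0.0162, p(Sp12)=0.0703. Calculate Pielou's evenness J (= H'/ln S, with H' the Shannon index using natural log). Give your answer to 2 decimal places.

0.70

H' = −Σ pᵢ ln pᵢ = −((-0.2037) + (-0.3366) + (-0.1238) + (-0.2037) + (-0.1111) + (-0.1775) + (-0.0668) + (-0.1111) + (-0.0668) + (-0.0828) + (-0.0668) + (-0.1866)) = 1.7374 (working shown to 4 dp, full precision carried).
With S = 12 species, ln S = 2.4849, so J = 1.7374/2.4849 = 0.6992, i.e. 0.70 to 2 decimal places.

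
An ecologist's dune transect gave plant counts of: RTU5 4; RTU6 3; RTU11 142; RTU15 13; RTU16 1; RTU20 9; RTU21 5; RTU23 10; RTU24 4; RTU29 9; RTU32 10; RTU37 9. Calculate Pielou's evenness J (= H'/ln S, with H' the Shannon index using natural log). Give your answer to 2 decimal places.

0.58

Total N = 4+3+142+13+1+9+5+10+4+9+10+9 = 219, so the proportions are 0.0183, 0.0137, 0.6484, 0.0594, 0.0046, 0.0411, 0.0228, 0.0457, 0.0183, 0.0411, 0.0457, 0.0411 (working shown to 4 dp, full precision carried).
H' = −Σ pᵢ ln pᵢ = −((-0.0731) + (-0.0588) + (-0.2809) + (-0.1676) + (-0.0246) + (-0.1312) + (-0.0863) + (-0.1409) + (-0.0731) + (-0.1312) + (-0.1409) + (-0.1312)) = 1.4398.
With S = 12 species, ln S = 2.4849, so J = 1.4398/2.4849 = 0.5794, i.e. 0.58 to 2 decimal places.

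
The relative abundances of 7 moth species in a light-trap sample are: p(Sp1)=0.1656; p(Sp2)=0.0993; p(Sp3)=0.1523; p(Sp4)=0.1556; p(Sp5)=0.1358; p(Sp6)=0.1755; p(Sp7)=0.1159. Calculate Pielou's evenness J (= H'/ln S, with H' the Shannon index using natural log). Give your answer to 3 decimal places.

H' = −Σ pᵢ ln pᵢ = −((-0.29778) + (-0.22934) + (-0.28661) + (-0.28949) + (-0.27113) + (-0.30539) + (-0.24977)) = 1.92952 (working shown to 5 dp, full precision carried).
With S = 7 species, ln S = 1.94591, so J = 1.92952/1.94591 = 0.99158, i.e. 0.992 to 3 decimal places.

0.992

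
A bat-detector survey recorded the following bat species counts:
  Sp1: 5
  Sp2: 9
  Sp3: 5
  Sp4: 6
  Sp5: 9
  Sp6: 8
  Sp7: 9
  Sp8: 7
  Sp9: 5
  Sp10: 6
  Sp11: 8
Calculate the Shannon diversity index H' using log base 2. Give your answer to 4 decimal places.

Total N = 5+9+5+6+9+8+9+7+5+6+8 = 77, so the proportions are 0.064935, 0.116883, 0.064935, 0.077922, 0.116883, 0.103896, 0.116883, 0.090909, 0.064935, 0.077922, 0.103896 (working shown to 6 dp, full precision carried).
Each pᵢ log₂ pᵢ term: 0.064935×(-3.944858)=-0.256160, 0.116883×(-3.096862)=-0.361971, 0.064935×(-3.944858)=-0.256160, 0.077922×(-3.681824)=-0.286895, 0.116883×(-3.096862)=-0.361971, 0.103896×(-3.266787)=-0.339406, 0.116883×(-3.096862)=-0.361971, 0.090909×(-3.459432)=-0.314494, 0.064935×(-3.944858)=-0.256160, 0.077922×(-3.681824)=-0.286895, 0.103896×(-3.266787)=-0.339406.
Sum = -3.421489, so H' = 3.4215.

3.4215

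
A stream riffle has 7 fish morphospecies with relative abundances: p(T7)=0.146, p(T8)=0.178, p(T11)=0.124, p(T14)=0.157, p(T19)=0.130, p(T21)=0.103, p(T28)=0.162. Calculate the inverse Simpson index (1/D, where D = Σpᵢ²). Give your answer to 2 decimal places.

D = 0.146² + 0.178² + 0.124² + 0.157² + 0.13² + 0.103² + 0.162² = 0.021316 + 0.031684 + 0.015376 + 0.024649 + 0.016900 + 0.010609 + 0.026244 = 0.146778 (working shown to 6 dp, full precision carried).
So 1/D = 6.8130, i.e. 6.81 to 2 decimal places.

6.81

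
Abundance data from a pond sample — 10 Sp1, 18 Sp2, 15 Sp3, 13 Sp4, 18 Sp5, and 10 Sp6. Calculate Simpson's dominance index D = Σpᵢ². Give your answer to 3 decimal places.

0.176

Total N = 10+18+15+13+18+10 = 84, so the proportions are 0.11905, 0.21429, 0.17857, 0.15476, 0.21429, 0.11905 (working shown to 5 dp, full precision carried).
D = 0.11905² + 0.21429² + 0.17857² + 0.15476² + 0.21429² + 0.11905² = 0.01417 + 0.04592 + 0.03189 + 0.02395 + 0.04592 + 0.01417 = 0.17602.
To 3 decimal places, D = 0.176.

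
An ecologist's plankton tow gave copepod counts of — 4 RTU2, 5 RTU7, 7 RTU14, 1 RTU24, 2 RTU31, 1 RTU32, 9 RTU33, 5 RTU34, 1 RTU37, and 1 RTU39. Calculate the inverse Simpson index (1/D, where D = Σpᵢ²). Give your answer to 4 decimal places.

Total N = 4+5+7+1+2+1+9+5+1+1 = 36, so the proportions are 0.11111111, 0.13888889, 0.19444444, 0.02777778, 0.05555556, 0.02777778, 0.25, 0.13888889, 0.02777778, 0.02777778 (working shown to 8 dp, full precision carried).
D = 0.11111111² + 0.13888889² + 0.19444444² + 0.02777778² + 0.05555556² + 0.02777778² + 0.25² + 0.13888889² + 0.02777778² + 0.02777778² = 0.01234568 + 0.01929012 + 0.03780864 + 0.00077160 + 0.00308642 + 0.00077160 + 0.06250000 + 0.01929012 + 0.00077160 + 0.00077160 = 0.15740741.
So 1/D = 6.352941, i.e. 6.3529 to 4 decimal places.

6.3529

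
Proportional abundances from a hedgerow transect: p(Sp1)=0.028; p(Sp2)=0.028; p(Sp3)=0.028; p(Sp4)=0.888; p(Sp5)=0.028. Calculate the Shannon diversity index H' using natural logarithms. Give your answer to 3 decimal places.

0.506

Each pᵢ ln pᵢ term (working shown to 5 dp, full precision carried): 0.028×(-3.57555)=-0.10012, 0.028×(-3.57555)=-0.10012, 0.028×(-3.57555)=-0.10012, 0.888×(-0.11878)=-0.10548, 0.028×(-3.57555)=-0.10012.
Sum = -0.50594, so H' = 0.506.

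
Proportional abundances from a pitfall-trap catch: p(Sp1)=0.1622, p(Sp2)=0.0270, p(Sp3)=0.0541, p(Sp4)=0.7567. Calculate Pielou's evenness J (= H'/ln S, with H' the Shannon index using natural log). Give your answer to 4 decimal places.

H' = −Σ pᵢ ln pᵢ = −((-0.295030) + (-0.097522) + (-0.157805) + (-0.210959)) = 0.761316 (working shown to 6 dp, full precision carried).
With S = 4 species, ln S = 1.386294, so J = 0.761316/1.386294 = 0.549173, i.e. 0.5492 to 4 decimal places.

0.5492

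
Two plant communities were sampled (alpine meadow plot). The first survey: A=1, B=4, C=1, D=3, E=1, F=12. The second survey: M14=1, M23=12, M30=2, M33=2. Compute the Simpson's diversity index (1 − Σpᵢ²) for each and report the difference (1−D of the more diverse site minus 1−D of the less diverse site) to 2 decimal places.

0.17

The first survey: N=22, proportions 0.0455, 0.1818, 0.0455, 0.1364, 0.0455, 0.5455, giving 1−D = 0.6446 (working shown to 4 dp, full precision carried).
The second survey: N=17, proportions 0.0588, 0.7059, 0.1176, 0.1176, giving 1−D = 0.4706.
Difference = |0.6446 − 0.4706| = 0.1740, i.e. 0.17 to 2 decimal places.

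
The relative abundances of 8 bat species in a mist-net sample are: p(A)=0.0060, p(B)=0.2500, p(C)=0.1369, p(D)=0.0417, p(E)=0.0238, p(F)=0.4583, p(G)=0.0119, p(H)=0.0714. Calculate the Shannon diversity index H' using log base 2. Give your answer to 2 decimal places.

2.12

Each pᵢ log₂ pᵢ term (working shown to 4 dp, full precision carried): 0.006×(-7.3808)=-0.0443, 0.25×(-2.0000)=-0.5000, 0.1369×(-2.8688)=-0.3927, 0.0417×(-4.5838)=-0.1911, 0.0238×(-5.3929)=-0.1284, 0.4583×(-1.1256)=-0.5159, 0.0119×(-6.3929)=-0.0761, 0.0714×(-3.8079)=-0.2719.
Sum = -2.1204, so H' = 2.12.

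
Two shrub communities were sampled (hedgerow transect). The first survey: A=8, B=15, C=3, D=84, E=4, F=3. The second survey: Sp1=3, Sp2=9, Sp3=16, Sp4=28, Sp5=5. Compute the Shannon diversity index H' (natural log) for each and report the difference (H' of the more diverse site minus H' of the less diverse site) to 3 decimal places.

The first survey: N=117, proportions 0.06838, 0.12821, 0.02564, 0.71795, 0.03419, 0.02564, giving H' = 0.98797 (working shown to 5 dp, full precision carried).
The second survey: N=61, proportions 0.04918, 0.14754, 0.2623, 0.45902, 0.08197, giving H' = 1.34397.
Difference = |0.98797 − 1.34397| = 0.35600, i.e. 0.356 to 3 decimal places.

0.356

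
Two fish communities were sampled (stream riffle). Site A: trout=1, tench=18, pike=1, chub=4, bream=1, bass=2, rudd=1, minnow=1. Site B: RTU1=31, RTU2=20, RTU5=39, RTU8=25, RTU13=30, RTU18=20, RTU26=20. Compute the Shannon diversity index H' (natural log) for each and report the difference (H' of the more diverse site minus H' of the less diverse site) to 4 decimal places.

Site A: N=29, proportions 0.034483, 0.62069, 0.034483, 0.137931, 0.034483, 0.068966, 0.034483, 0.034483, giving H' = 1.334256 (working shown to 6 dp, full precision carried).
Site B: N=185, proportions 0.167568, 0.108108, 0.210811, 0.135135, 0.162162, 0.108108, 0.108108, giving H' = 1.914495.
Difference = |1.334256 − 1.914495| = 0.580239, i.e. 0.5802 to 4 decimal places.

0.5802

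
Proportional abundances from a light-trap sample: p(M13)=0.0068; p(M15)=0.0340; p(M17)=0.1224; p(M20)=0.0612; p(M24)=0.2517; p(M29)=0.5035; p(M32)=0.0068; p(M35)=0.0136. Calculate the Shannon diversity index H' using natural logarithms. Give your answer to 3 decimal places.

1.362

Each pᵢ ln pᵢ term (working shown to 5 dp, full precision carried): 0.0068×(-4.99083)=-0.03394, 0.034×(-3.38139)=-0.11497, 0.1224×(-2.10046)=-0.25710, 0.0612×(-2.79361)=-0.17097, 0.2517×(-1.37952)=-0.34722, 0.5035×(-0.68617)=-0.34549, 0.0068×(-4.99083)=-0.03394, 0.0136×(-4.29769)=-0.05845.
Sum = -1.36207, so H' = 1.362.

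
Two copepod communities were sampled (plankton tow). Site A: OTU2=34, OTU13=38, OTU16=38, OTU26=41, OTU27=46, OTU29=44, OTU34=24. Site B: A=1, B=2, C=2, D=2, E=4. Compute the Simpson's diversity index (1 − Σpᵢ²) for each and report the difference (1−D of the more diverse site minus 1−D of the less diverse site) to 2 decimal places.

Site A: N=265, proportions 0.1283, 0.1434, 0.1434, 0.15472, 0.17358, 0.16604, 0.09057, giving 1−D = 0.85257 (working shown to 5 dp, full precision carried).
Site B: N=11, proportions 0.09091, 0.18182, 0.18182, 0.18182, 0.36364, giving 1−D = 0.76033.
Difference = |0.85257 − 0.76033| = 0.09224, i.e. 0.09 to 2 decimal places.

0.09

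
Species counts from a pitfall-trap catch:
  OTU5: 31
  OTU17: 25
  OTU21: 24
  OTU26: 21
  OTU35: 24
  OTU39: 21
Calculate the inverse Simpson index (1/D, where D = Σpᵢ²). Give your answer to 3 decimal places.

5.888

Total N = 31+25+24+21+24+21 = 146, so the proportions are 0.2123288, 0.1712329, 0.1643836, 0.1438356, 0.1643836, 0.1438356 (working shown to 7 dp, full precision carried).
D = 0.2123288² + 0.1712329² + 0.1643836² + 0.1438356² + 0.1643836² + 0.1438356² = 0.0450835 + 0.0293207 + 0.0270220 + 0.0206887 + 0.0270220 + 0.0206887 = 0.1698255.
So 1/D = 5.88840, i.e. 5.888 to 3 decimal places.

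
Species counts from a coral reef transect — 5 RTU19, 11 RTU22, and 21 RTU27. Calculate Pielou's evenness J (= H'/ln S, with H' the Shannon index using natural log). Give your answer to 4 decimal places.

Total N = 5+11+21 = 37, so the proportions are 0.135135, 0.297297, 0.567568 (working shown to 6 dp, full precision carried).
H' = −Σ pᵢ ln pᵢ = −((-0.270470) + (-0.360628) + (-0.321468)) = 0.952566.
With S = 3 species, ln S = 1.098612, so J = 0.952566/1.098612 = 0.867063, i.e. 0.8671 to 4 decimal places.

0.8671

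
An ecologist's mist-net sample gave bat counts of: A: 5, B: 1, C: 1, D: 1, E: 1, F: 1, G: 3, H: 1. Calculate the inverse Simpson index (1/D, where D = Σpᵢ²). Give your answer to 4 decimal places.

4.9000

Total N = 5+1+1+1+1+1+3+1 = 14, so the proportions are 0.35714286, 0.07142857, 0.07142857, 0.07142857, 0.07142857, 0.07142857, 0.21428571, 0.07142857 (working shown to 8 dp, full precision carried).
D = 0.35714286² + 0.07142857² + 0.07142857² + 0.07142857² + 0.07142857² + 0.07142857² + 0.21428571² + 0.07142857² = 0.12755102 + 0.00510204 + 0.00510204 + 0.00510204 + 0.00510204 + 0.00510204 + 0.04591837 + 0.00510204 = 0.20408163.
So 1/D = 4.900000, i.e. 4.9000 to 4 decimal places.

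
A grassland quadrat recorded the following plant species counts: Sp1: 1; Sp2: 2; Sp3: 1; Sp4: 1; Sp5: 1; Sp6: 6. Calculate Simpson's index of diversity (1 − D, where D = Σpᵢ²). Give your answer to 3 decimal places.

Total N = 1+2+1+1+1+6 = 12, so the proportions are 0.08333, 0.16667, 0.08333, 0.08333, 0.08333, 0.5 (working shown to 5 dp, full precision carried).
D = 0.08333² + 0.16667² + 0.08333² + 0.08333² + 0.08333² + 0.5² = 0.00694 + 0.02778 + 0.00694 + 0.00694 + 0.00694 + 0.25000 = 0.30556.
So 1 − D = 0.69444, i.e. 0.694 to 3 decimal places.

0.694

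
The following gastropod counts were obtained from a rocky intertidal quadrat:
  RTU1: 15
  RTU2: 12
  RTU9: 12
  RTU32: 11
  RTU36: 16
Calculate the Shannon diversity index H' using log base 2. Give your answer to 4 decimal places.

2.3066

Total N = 15+12+12+11+16 = 66, so the proportions are 0.227273, 0.181818, 0.181818, 0.166667, 0.242424 (working shown to 6 dp, full precision carried).
Each pᵢ log₂ pᵢ term: 0.227273×(-2.137504)=-0.485796, 0.181818×(-2.459432)=-0.447169, 0.181818×(-2.459432)=-0.447169, 0.166667×(-2.584963)=-0.430827, 0.242424×(-2.044394)=-0.495611.
Sum = -2.306573, so H' = 2.3066.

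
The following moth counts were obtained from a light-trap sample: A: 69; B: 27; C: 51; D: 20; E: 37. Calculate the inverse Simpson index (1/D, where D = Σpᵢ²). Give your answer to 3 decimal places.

Total N = 69+27+51+20+37 = 204, so the proportions are 0.3382353, 0.1323529, 0.25, 0.0980392, 0.1813725 (working shown to 7 dp, full precision carried).
D = 0.3382353² + 0.1323529² + 0.25² + 0.0980392² + 0.1813725² = 0.1144031 + 0.0175173 + 0.0625000 + 0.0096117 + 0.0328960 = 0.2369281.
So 1/D = 4.22069, i.e. 4.221 to 3 decimal places.

4.221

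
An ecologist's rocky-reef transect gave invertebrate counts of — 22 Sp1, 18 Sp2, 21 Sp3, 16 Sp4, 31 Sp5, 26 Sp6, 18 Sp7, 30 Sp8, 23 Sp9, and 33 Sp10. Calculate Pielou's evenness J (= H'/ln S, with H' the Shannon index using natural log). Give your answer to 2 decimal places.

Total N = 22+18+21+16+31+26+18+30+23+33 = 238, so the proportions are 0.0924, 0.0756, 0.0882, 0.0672, 0.1303, 0.1092, 0.0756, 0.1261, 0.0966, 0.1387 (working shown to 4 dp, full precision carried).
H' = −Σ pᵢ ln pᵢ = −((-0.2201) + (-0.1953) + (-0.2142) + (-0.1815) + (-0.2655) + (-0.2419) + (-0.1953) + (-0.2611) + (-0.2258) + (-0.2740)) = 2.2746.
With S = 10 species, ln S = 2.3026, so J = 2.2746/2.3026 = 0.9878, i.e. 0.99 to 2 decimal places.

0.99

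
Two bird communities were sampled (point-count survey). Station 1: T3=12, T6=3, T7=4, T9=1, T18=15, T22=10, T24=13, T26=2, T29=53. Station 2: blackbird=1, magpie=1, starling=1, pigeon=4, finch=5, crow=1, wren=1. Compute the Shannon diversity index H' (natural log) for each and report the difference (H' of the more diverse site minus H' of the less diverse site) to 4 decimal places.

0.0157

Station 1: N=113, proportions 0.106195, 0.026549, 0.035398, 0.00885, 0.132743, 0.088496, 0.115044, 0.017699, 0.469027, giving H' = 1.652498 (working shown to 6 dp, full precision carried).
Station 2: N=14, proportions 0.071429, 0.071429, 0.071429, 0.285714, 0.357143, 0.071429, 0.071429, giving H' = 1.668174.
Difference = |1.652498 − 1.668174| = 0.015676, i.e. 0.0157 to 4 decimal places.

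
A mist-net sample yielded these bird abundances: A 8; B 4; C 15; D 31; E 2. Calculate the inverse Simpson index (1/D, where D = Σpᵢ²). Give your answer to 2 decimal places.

2.83

Total N = 8+4+15+31+2 = 60, so the proportions are 0.13333, 0.06667, 0.25, 0.51667, 0.03333 (working shown to 5 dp, full precision carried).
D = 0.13333² + 0.06667² + 0.25² + 0.51667² + 0.03333² = 0.01778 + 0.00444 + 0.06250 + 0.26694 + 0.00111 = 0.35278.
So 1/D = 2.8346, i.e. 2.83 to 2 decimal places.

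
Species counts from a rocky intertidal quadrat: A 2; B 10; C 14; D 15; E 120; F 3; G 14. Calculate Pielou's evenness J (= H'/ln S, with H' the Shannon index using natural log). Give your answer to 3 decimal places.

0.594

Total N = 2+10+14+15+120+3+14 = 178, so the proportions are 0.01124, 0.05618, 0.07865, 0.08427, 0.67416, 0.01685, 0.07865 (working shown to 5 dp, full precision carried).
H' = −Σ pᵢ ln pᵢ = −((-0.05043) + (-0.16175) + (-0.19999) + (-0.20846) + (-0.26581) + (-0.06882) + (-0.19999)) = 1.15526.
With S = 7 species, ln S = 1.94591, so J = 1.15526/1.94591 = 0.59369, i.e. 0.594 to 3 decimal places.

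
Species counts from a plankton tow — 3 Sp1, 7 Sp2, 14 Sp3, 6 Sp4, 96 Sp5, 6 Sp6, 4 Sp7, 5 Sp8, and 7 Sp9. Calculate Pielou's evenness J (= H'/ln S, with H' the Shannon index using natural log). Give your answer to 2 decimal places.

Total N = 3+7+14+6+96+6+4+5+7 = 148, so the proportions are 0.0203, 0.0473, 0.0946, 0.0405, 0.6486, 0.0405, 0.027, 0.0338, 0.0473 (working shown to 4 dp, full precision carried).
H' = −Σ pᵢ ln pᵢ = −((-0.0790) + (-0.1443) + (-0.2231) + (-0.1300) + (-0.2808) + (-0.1300) + (-0.0976) + (-0.1145) + (-0.1443)) = 1.3435.
With S = 9 species, ln S = 2.1972, so J = 1.3435/2.1972 = 0.6114, i.e. 0.61 to 2 decimal places.

0.61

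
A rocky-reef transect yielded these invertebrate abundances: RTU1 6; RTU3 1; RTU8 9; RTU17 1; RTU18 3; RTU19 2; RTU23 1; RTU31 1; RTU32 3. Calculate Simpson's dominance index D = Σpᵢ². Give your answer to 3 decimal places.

Total N = 6+1+9+1+3+2+1+1+3 = 27, so the proportions are 0.22222, 0.03704, 0.33333, 0.03704, 0.11111, 0.07407, 0.03704, 0.03704, 0.11111 (working shown to 5 dp, full precision carried).
D = 0.22222² + 0.03704² + 0.33333² + 0.03704² + 0.11111² + 0.07407² + 0.03704² + 0.03704² + 0.11111² = 0.04938 + 0.00137 + 0.11111 + 0.00137 + 0.01235 + 0.00549 + 0.00137 + 0.00137 + 0.01235 = 0.19616.
To 3 decimal places, D = 0.196.

0.196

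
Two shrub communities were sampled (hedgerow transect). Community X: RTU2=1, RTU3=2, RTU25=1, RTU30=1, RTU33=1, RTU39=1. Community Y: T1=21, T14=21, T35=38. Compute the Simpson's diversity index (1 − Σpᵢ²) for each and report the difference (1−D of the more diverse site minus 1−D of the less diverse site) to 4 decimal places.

Community X: N=7, proportions 0.142857, 0.285714, 0.142857, 0.142857, 0.142857, 0.142857, giving 1−D = 0.816327 (working shown to 6 dp, full precision carried).
Community Y: N=80, proportions 0.2625, 0.2625, 0.475, giving 1−D = 0.636563.
Difference = |0.816327 − 0.636563| = 0.179764, i.e. 0.1798 to 4 decimal places.

0.1798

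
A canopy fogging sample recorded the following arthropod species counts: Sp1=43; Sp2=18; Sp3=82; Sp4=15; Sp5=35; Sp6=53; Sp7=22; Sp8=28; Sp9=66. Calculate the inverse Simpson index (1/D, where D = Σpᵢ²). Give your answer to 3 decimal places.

Total N = 43+18+82+15+35+53+22+28+66 = 362, so the proportions are 0.1187845, 0.0497238, 0.2265193, 0.0414365, 0.0966851, 0.1464088, 0.0607735, 0.0773481, 0.1823204 (working shown to 7 dp, full precision carried).
D = 0.1187845² + 0.0497238² + 0.2265193² + 0.0414365² + 0.0966851² + 0.1464088² + 0.0607735² + 0.0773481² + 0.1823204² = 0.0141098 + 0.0024725 + 0.0513110 + 0.0017170 + 0.0093480 + 0.0214355 + 0.0036934 + 0.0059827 + 0.0332407 = 0.1433106.
So 1/D = 6.97785, i.e. 6.978 to 3 decimal places.

6.978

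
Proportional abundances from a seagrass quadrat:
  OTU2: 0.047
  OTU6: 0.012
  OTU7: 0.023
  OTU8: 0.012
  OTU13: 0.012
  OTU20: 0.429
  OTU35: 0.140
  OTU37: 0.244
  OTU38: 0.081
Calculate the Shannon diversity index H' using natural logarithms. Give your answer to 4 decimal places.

Each pᵢ ln pᵢ term (working shown to 6 dp, full precision carried): 0.047×(-3.057608)=-0.143708, 0.012×(-4.422849)=-0.053074, 0.023×(-3.772261)=-0.086762, 0.012×(-4.422849)=-0.053074, 0.012×(-4.422849)=-0.053074, 0.429×(-0.846298)=-0.363062, 0.14×(-1.966113)=-0.275256, 0.244×(-1.410587)=-0.344183, 0.081×(-2.513306)=-0.203578.
Sum = -1.575771, so H' = 1.5758.

1.5758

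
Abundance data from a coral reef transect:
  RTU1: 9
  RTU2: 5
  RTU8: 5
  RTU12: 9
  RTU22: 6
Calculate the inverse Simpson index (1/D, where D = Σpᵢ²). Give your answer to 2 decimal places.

Total N = 9+5+5+9+6 = 34, so the proportions are 0.264706, 0.147059, 0.147059, 0.264706, 0.176471 (working shown to 6 dp, full precision carried).
D = 0.264706² + 0.147059² + 0.147059² + 0.264706² + 0.176471² = 0.070069 + 0.021626 + 0.021626 + 0.070069 + 0.031142 = 0.214533.
So 1/D = 4.6613, i.e. 4.66 to 2 decimal places.

4.66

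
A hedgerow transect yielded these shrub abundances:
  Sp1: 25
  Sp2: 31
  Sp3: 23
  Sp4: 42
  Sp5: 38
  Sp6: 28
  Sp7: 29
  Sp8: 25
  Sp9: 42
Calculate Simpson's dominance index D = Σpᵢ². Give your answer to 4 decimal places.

Total N = 25+31+23+42+38+28+29+25+42 = 283, so the proportions are 0.088339, 0.109541, 0.081272, 0.14841, 0.134276, 0.09894, 0.102473, 0.088339, 0.14841 (working shown to 6 dp, full precision carried).
D = 0.088339² + 0.109541² + 0.081272² + 0.14841² + 0.134276² + 0.09894² + 0.102473² + 0.088339² + 0.14841² = 0.007804 + 0.011999 + 0.006605 + 0.022025 + 0.018030 + 0.009789 + 0.010501 + 0.007804 + 0.022025 = 0.116583.
To 4 decimal places, D = 0.1166.

0.1166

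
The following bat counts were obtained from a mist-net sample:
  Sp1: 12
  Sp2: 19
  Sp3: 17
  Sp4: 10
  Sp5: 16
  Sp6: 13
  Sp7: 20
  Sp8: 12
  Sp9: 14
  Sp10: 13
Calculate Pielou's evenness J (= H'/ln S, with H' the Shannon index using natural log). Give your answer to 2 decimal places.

Total N = 12+19+17+10+16+13+20+12+14+13 = 146, so the proportions are 0.0822, 0.1301, 0.1164, 0.0685, 0.1096, 0.089, 0.137, 0.0822, 0.0959, 0.089 (working shown to 4 dp, full precision carried).
H' = −Σ pᵢ ln pᵢ = −((-0.2054) + (-0.2654) + (-0.2504) + (-0.1836) + (-0.2423) + (-0.2154) + (-0.2723) + (-0.2054) + (-0.2248) + (-0.2154)) = 2.2803.
With S = 10 species, ln S = 2.3026, so J = 2.2803/2.3026 = 0.9903, i.e. 0.99 to 2 decimal places.

0.99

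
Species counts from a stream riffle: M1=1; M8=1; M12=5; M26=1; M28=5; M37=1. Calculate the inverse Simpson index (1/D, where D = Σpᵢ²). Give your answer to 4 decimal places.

Total N = 1+1+5+1+5+1 = 14, so the proportions are 0.07142857, 0.07142857, 0.35714286, 0.07142857, 0.35714286, 0.07142857 (working shown to 8 dp, full precision carried).
D = 0.07142857² + 0.07142857² + 0.35714286² + 0.07142857² + 0.35714286² + 0.07142857² = 0.00510204 + 0.00510204 + 0.12755102 + 0.00510204 + 0.12755102 + 0.00510204 = 0.27551020.
So 1/D = 3.629630, i.e. 3.6296 to 4 decimal places.

3.6296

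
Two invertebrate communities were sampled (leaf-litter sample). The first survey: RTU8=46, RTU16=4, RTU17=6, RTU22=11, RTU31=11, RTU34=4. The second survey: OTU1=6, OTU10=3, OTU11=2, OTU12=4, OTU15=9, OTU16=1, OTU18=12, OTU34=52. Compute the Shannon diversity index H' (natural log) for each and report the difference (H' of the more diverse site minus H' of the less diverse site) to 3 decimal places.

The first survey: N=82, proportions 0.56098, 0.04878, 0.07317, 0.13415, 0.13415, 0.04878, giving H' = 1.34925 (working shown to 5 dp, full precision carried).
The second survey: N=89, proportions 0.06742, 0.03371, 0.02247, 0.04494, 0.10112, 0.01124, 0.13483, 0.58427, giving H' = 1.38710.
Difference = |1.34925 − 1.38710| = 0.03785, i.e. 0.038 to 3 decimal places.

0.038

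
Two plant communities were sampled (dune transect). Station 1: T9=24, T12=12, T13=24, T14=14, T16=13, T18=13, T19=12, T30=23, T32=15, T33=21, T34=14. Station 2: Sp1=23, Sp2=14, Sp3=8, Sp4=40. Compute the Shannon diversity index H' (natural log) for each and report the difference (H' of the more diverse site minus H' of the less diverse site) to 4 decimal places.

1.1306

Station 1: N=185, proportions 0.12973, 0.064865, 0.12973, 0.075676, 0.07027, 0.07027, 0.064865, 0.124324, 0.081081, 0.113514, 0.075676, giving H' = 2.358525 (working shown to 6 dp, full precision carried).
Station 2: N=85, proportions 0.270588, 0.164706, 0.094118, 0.470588, giving H' = 1.227900.
Difference = |2.358525 − 1.227900| = 1.130625, i.e. 1.1306 to 4 decimal places.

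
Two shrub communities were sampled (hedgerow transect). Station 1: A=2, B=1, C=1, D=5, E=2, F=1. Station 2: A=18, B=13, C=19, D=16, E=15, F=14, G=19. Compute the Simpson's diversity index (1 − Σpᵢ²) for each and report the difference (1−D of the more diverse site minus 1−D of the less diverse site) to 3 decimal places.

Station 1: N=12, proportions 0.16667, 0.08333, 0.08333, 0.41667, 0.16667, 0.08333, giving 1−D = 0.75000 (working shown to 5 dp, full precision carried).
Station 2: N=114, proportions 0.15789, 0.11404, 0.16667, 0.14035, 0.13158, 0.12281, 0.16667, giving 1−D = 0.85442.
Difference = |0.75000 − 0.85442| = 0.10442, i.e. 0.104 to 3 decimal places.

0.104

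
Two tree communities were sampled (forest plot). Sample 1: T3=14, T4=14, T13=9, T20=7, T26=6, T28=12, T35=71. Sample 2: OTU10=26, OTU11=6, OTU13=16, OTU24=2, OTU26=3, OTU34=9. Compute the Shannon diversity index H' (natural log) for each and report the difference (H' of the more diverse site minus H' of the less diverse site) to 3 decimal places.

Sample 1: N=133, proportions 0.10526, 0.10526, 0.06767, 0.05263, 0.04511, 0.09023, 0.53383, giving H' = 1.50306 (working shown to 5 dp, full precision carried).
Sample 2: N=62, proportions 0.41935, 0.09677, 0.25806, 0.03226, 0.04839, 0.14516, giving H' = 1.47746.
Difference = |1.50306 − 1.47746| = 0.02560, i.e. 0.026 to 3 decimal places.

0.026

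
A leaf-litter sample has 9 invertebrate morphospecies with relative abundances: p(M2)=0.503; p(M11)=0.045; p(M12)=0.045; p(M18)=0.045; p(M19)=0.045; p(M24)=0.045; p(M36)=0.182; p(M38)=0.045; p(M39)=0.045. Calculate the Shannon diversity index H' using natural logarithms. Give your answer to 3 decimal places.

Each pᵢ ln pᵢ term (working shown to 5 dp, full precision carried): 0.503×(-0.68717)=-0.34564, 0.045×(-3.10109)=-0.13955, 0.045×(-3.10109)=-0.13955, 0.045×(-3.10109)=-0.13955, 0.045×(-3.10109)=-0.13955, 0.045×(-3.10109)=-0.13955, 0.182×(-1.70375)=-0.31008, 0.045×(-3.10109)=-0.13955, 0.045×(-3.10109)=-0.13955.
Sum = -1.63257, so H' = 1.633.

1.633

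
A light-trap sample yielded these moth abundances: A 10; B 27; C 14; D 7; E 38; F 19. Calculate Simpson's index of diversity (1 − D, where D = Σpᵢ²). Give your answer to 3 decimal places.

0.782

Total N = 10+27+14+7+38+19 = 115, so the proportions are 0.08696, 0.23478, 0.12174, 0.06087, 0.33043, 0.16522 (working shown to 5 dp, full precision carried).
D = 0.08696² + 0.23478² + 0.12174² + 0.06087² + 0.33043² + 0.16522² = 0.00756 + 0.05512 + 0.01482 + 0.00371 + 0.10919 + 0.02730 = 0.21769.
So 1 − D = 0.78231, i.e. 0.782 to 3 decimal places.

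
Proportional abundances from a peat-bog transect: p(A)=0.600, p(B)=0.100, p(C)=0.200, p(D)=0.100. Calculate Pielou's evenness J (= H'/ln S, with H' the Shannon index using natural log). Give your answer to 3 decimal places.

0.785

H' = −Σ pᵢ ln pᵢ = −((-0.30650) + (-0.23026) + (-0.32189) + (-0.23026)) = 1.08890 (working shown to 5 dp, full precision carried).
With S = 4 species, ln S = 1.38629, so J = 1.08890/1.38629 = 0.78548, i.e. 0.785 to 3 decimal places.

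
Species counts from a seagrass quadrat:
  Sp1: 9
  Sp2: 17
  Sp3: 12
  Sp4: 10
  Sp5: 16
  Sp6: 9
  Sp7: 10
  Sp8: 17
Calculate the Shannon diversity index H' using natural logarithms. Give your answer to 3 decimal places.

2.044

Total N = 9+17+12+10+16+9+10+17 = 100, so the proportions are 0.09, 0.17, 0.12, 0.1, 0.16, 0.09, 0.1, 0.17 (working shown to 5 dp, full precision carried).
Each pᵢ ln pᵢ term: 0.09×(-2.40795)=-0.21672, 0.17×(-1.77196)=-0.30123, 0.12×(-2.12026)=-0.25443, 0.1×(-2.30259)=-0.23026, 0.16×(-1.83258)=-0.29321, 0.09×(-2.40795)=-0.21672, 0.1×(-2.30259)=-0.23026, 0.17×(-1.77196)=-0.30123.
Sum = -2.04406, so H' = 2.044.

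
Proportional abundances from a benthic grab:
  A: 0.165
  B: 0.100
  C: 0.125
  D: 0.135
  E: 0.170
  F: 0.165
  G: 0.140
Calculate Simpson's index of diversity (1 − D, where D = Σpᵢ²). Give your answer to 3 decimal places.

D = 0.165² + 0.1² + 0.125² + 0.135² + 0.17² + 0.165² + 0.14² = 0.02723 + 0.01000 + 0.01562 + 0.01823 + 0.02890 + 0.02723 + 0.01960 = 0.14680 (working shown to 5 dp, full precision carried).
So 1 − D = 0.85320, i.e. 0.853 to 3 decimal places.

0.853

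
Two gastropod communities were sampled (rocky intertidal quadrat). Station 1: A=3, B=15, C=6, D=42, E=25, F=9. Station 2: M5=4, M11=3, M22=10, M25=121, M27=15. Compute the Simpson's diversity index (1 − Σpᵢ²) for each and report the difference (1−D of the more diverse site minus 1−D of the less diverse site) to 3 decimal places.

Station 1: N=100, proportions 0.03, 0.15, 0.06, 0.42, 0.25, 0.09, giving 1−D = 0.72600 (working shown to 5 dp, full precision carried).
Station 2: N=153, proportions 0.02614, 0.01961, 0.06536, 0.79085, 0.09804, giving 1−D = 0.35961.
Difference = |0.72600 − 0.35961| = 0.36639, i.e. 0.366 to 3 decimal places.

0.366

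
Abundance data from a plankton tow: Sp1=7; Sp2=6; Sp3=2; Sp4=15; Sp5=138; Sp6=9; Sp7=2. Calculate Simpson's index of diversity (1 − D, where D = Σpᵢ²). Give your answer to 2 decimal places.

Total N = 7+6+2+15+138+9+2 = 179, so the proportions are 0.0391, 0.0335, 0.0112, 0.0838, 0.7709, 0.0503, 0.0112 (working shown to 4 dp, full precision carried).
D = 0.0391² + 0.0335² + 0.0112² + 0.0838² + 0.7709² + 0.0503² + 0.0112² = 0.0015 + 0.0011 + 0.0001 + 0.0070 + 0.5944 + 0.0025 + 0.0001 = 0.6068.
So 1 − D = 0.3932, i.e. 0.39 to 2 decimal places.

0.39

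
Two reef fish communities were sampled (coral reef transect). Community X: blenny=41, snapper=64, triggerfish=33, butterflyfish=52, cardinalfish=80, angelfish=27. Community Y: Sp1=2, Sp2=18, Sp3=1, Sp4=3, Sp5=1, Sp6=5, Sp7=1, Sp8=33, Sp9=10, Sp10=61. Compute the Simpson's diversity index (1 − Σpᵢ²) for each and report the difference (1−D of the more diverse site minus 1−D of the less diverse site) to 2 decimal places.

0.10

Community X: N=297, proportions 0.138, 0.2155, 0.1111, 0.1751, 0.2694, 0.0909, giving 1−D = 0.8107 (working shown to 4 dp, full precision carried).
Community Y: N=135, proportions 0.0148, 0.1333, 0.0074, 0.0222, 0.0074, 0.037, 0.0074, 0.2444, 0.0741, 0.4519, giving 1−D = 0.7106.
Difference = |0.8107 − 0.7106| = 0.1001, i.e. 0.10 to 2 decimal places.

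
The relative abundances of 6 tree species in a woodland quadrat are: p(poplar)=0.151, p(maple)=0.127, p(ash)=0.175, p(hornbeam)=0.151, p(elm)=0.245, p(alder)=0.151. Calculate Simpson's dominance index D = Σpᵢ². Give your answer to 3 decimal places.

0.175

D = 0.151² + 0.127² + 0.175² + 0.151² + 0.245² + 0.151² = 0.02280 + 0.01613 + 0.03062 + 0.02280 + 0.06002 + 0.02280 = 0.17518 (working shown to 5 dp, full precision carried).
To 3 decimal places, D = 0.175.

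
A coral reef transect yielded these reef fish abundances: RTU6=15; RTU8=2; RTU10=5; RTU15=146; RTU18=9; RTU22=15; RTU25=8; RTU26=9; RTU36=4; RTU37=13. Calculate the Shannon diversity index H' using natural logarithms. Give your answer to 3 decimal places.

1.379

Total N = 15+2+5+146+9+15+8+9+4+13 = 226, so the proportions are 0.06637, 0.00885, 0.02212, 0.64602, 0.03982, 0.06637, 0.0354, 0.03982, 0.0177, 0.05752 (working shown to 5 dp, full precision carried).
Each pᵢ ln pᵢ term: 0.06637×(-2.71248)=-0.18003, 0.00885×(-4.72739)=-0.04184, 0.02212×(-3.81110)=-0.08432, 0.64602×(-0.43693)=-0.28226, 0.03982×(-3.22331)=-0.12836, 0.06637×(-2.71248)=-0.18003, 0.0354×(-3.34109)=-0.11827, 0.03982×(-3.22331)=-0.12836, 0.0177×(-4.03424)=-0.07140, 0.05752×(-2.85559)=-0.16426.
Sum = -1.37913, so H' = 1.379.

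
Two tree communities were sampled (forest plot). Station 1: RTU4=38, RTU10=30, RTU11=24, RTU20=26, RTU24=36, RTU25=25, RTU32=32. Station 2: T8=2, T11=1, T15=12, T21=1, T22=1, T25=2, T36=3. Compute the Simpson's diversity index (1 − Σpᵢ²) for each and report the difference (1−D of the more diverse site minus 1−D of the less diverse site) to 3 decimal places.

Station 1: N=211, proportions 0.18009, 0.14218, 0.11374, 0.12322, 0.17062, 0.11848, 0.15166, giving 1−D = 0.85308 (working shown to 5 dp, full precision carried).
Station 2: N=22, proportions 0.09091, 0.04545, 0.54545, 0.04545, 0.04545, 0.09091, 0.13636, giving 1−D = 0.66116.
Difference = |0.85308 − 0.66116| = 0.19192, i.e. 0.192 to 3 decimal places.

0.192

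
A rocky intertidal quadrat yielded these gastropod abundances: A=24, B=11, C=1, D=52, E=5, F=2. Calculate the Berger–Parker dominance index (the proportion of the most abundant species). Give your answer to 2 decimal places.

0.55

Total N = 24+11+1+52+5+2 = 95, so the proportions are 0.2526, 0.1158, 0.0105, 0.5474, 0.0526, 0.0211 (working shown to 4 dp, full precision carried).
The largest proportion is 0.5474, i.e. d = 0.55 to 2 decimal places.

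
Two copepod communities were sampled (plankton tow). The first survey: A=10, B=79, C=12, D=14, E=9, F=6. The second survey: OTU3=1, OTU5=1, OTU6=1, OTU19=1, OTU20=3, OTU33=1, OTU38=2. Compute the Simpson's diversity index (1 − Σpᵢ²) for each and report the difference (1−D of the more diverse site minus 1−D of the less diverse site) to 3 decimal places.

The first survey: N=130, proportions 0.07692, 0.60769, 0.09231, 0.10769, 0.06923, 0.04615, giving 1−D = 0.59775 (working shown to 5 dp, full precision carried).
The second survey: N=10, proportions 0.1, 0.1, 0.1, 0.1, 0.3, 0.1, 0.2, giving 1−D = 0.82000.
Difference = |0.59775 − 0.82000| = 0.22225, i.e. 0.222 to 3 decimal places.

0.222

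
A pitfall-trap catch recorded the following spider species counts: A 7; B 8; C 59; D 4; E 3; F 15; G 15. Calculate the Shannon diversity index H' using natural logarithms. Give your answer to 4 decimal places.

1.4581

Total N = 7+8+59+4+3+15+15 = 111, so the proportions are 0.063063, 0.072072, 0.531532, 0.036036, 0.027027, 0.135135, 0.135135 (working shown to 6 dp, full precision carried).
Each pᵢ ln pᵢ term: 0.063063×(-2.763620)=-0.174282, 0.072072×(-2.630089)=-0.189556, 0.531532×(-0.631993)=-0.335924, 0.036036×(-3.323236)=-0.119756, 0.027027×(-3.610918)=-0.097592, 0.135135×(-2.001480)=-0.270470, 0.135135×(-2.001480)=-0.270470.
Sum = -1.458052, so H' = 1.4581.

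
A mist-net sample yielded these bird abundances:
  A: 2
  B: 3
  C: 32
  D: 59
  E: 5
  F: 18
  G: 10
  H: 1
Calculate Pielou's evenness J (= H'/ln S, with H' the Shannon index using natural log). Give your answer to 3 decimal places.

Total N = 2+3+32+59+5+18+10+1 = 130, so the proportions are 0.01538, 0.02308, 0.24615, 0.45385, 0.03846, 0.13846, 0.07692, 0.00769 (working shown to 5 dp, full precision carried).
H' = −Σ pᵢ ln pᵢ = −((-0.06422) + (-0.08698) + (-0.34506) + (-0.35854) + (-0.12531) + (-0.27376) + (-0.19730) + (-0.03744)) = 1.48861.
With S = 8 species, ln S = 2.07944, so J = 1.48861/2.07944 = 0.71587, i.e. 0.716 to 3 decimal places.

0.716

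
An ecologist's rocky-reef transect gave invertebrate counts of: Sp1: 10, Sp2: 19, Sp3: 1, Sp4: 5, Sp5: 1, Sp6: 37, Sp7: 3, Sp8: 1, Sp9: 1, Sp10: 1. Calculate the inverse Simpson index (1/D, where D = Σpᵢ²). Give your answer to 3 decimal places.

3.339

Total N = 10+19+1+5+1+37+3+1+1+1 = 79, so the proportions are 0.1265823, 0.2405063, 0.0126582, 0.0632911, 0.0126582, 0.4683544, 0.0379747, 0.0126582, 0.0126582, 0.0126582 (working shown to 7 dp, full precision carried).
D = 0.1265823² + 0.2405063² + 0.0126582² + 0.0632911² + 0.0126582² + 0.4683544² + 0.0379747² + 0.0126582² + 0.0126582² + 0.0126582² = 0.0160231 + 0.0578433 + 0.0001602 + 0.0040058 + 0.0001602 + 0.2193559 + 0.0014421 + 0.0001602 + 0.0001602 + 0.0001602 = 0.2994712.
So 1/D = 3.33922, i.e. 3.339 to 3 decimal places.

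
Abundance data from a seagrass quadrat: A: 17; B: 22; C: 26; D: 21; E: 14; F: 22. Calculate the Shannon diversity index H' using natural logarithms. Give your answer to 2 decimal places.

1.77

Total N = 17+22+26+21+14+22 = 122, so the proportions are 0.1393, 0.1803, 0.2131, 0.1721, 0.1148, 0.1803 (working shown to 4 dp, full precision carried).
Each pᵢ ln pᵢ term: 0.1393×(-1.9708)=-0.2746, 0.1803×(-1.7130)=-0.3089, 0.2131×(-1.5459)=-0.3295, 0.1721×(-1.7595)=-0.3029, 0.1148×(-2.1650)=-0.2484, 0.1803×(-1.7130)=-0.3089.
Sum = -1.7732, so H' = 1.77.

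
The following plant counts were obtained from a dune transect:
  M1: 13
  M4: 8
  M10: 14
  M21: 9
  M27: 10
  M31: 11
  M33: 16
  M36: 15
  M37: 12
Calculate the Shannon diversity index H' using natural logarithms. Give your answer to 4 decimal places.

Total N = 13+8+14+9+10+11+16+15+12 = 108, so the proportions are 0.12037, 0.074074, 0.12963, 0.083333, 0.092593, 0.101852, 0.148148, 0.138889, 0.111111 (working shown to 6 dp, full precision carried).
Each pᵢ ln pᵢ term: 0.12037×(-2.117182)=-0.254846, 0.074074×(-2.602690)=-0.192792, 0.12963×(-2.043074)=-0.264843, 0.083333×(-2.484907)=-0.207076, 0.092593×(-2.379546)=-0.220328, 0.101852×(-2.284236)=-0.232654, 0.148148×(-1.909543)=-0.282895, 0.138889×(-1.974081)=-0.274178, 0.111111×(-2.197225)=-0.244136.
Sum = -2.173747, so H' = 2.1737.

2.1737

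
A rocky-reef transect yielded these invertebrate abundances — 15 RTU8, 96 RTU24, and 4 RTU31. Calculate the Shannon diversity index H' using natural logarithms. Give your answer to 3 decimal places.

0.533

Total N = 15+96+4 = 115, so the proportions are 0.13043, 0.83478, 0.03478 (working shown to 5 dp, full precision carried).
Each pᵢ ln pᵢ term: 0.13043×(-2.03688)=-0.26568, 0.83478×(-0.18058)=-0.15075, 0.03478×(-3.35864)=-0.11682.
Sum = -0.53325, so H' = 0.533.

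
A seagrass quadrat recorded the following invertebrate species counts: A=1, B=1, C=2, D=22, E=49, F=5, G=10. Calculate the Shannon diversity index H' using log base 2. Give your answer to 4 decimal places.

1.8246

Total N = 1+1+2+22+49+5+10 = 90, so the proportions are 0.011111, 0.011111, 0.022222, 0.244444, 0.544444, 0.055556, 0.111111 (working shown to 6 dp, full precision carried).
Each pᵢ log₂ pᵢ term: 0.011111×(-6.491853)=-0.072132, 0.011111×(-6.491853)=-0.072132, 0.022222×(-5.491853)=-0.122041, 0.244444×(-2.032421)=-0.496814, 0.544444×(-0.877143)=-0.477556, 0.055556×(-4.169925)=-0.231663, 0.111111×(-3.169925)=-0.352214.
Sum = -1.824551, so H' = 1.8246.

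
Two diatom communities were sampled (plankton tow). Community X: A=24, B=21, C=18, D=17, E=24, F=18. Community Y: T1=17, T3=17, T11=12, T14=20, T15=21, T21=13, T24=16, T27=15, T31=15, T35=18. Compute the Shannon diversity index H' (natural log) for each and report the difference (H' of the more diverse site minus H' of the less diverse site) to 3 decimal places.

Community X: N=122, proportions 0.19672, 0.17213, 0.14754, 0.13934, 0.19672, 0.14754, giving H' = 1.78189 (working shown to 5 dp, full precision carried).
Community Y: N=164, proportions 0.10366, 0.10366, 0.07317, 0.12195, 0.12805, 0.07927, 0.09756, 0.09146, 0.09146, 0.10976, giving H' = 2.28906.
Difference = |1.78189 − 2.28906| = 0.50717, i.e. 0.507 to 3 decimal places.

0.507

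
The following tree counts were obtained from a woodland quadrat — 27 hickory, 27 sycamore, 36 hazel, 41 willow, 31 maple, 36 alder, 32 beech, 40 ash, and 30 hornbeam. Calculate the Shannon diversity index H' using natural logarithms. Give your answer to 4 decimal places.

2.1865

Total N = 27+27+36+41+31+36+32+40+30 = 300, so the proportions are 0.09, 0.09, 0.12, 0.136667, 0.103333, 0.12, 0.106667, 0.133333, 0.1 (working shown to 6 dp, full precision carried).
Each pᵢ ln pᵢ term: 0.09×(-2.407946)=-0.216715, 0.09×(-2.407946)=-0.216715, 0.12×(-2.120264)=-0.254432, 0.136667×(-1.990210)=-0.271995, 0.103333×(-2.269795)=-0.234546, 0.12×(-2.120264)=-0.254432, 0.106667×(-2.238047)=-0.238725, 0.133333×(-2.014903)=-0.268654, 0.1×(-2.302585)=-0.230259.
Sum = -2.186472, so H' = 2.1865.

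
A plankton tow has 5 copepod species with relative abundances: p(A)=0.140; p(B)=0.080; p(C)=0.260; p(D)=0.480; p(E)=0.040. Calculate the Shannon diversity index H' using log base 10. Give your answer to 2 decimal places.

0.57

Each pᵢ log₁₀ pᵢ term (working shown to 4 dp, full precision carried): 0.14×(-0.8539)=-0.1195, 0.08×(-1.0969)=-0.0878, 0.26×(-0.5850)=-0.1521, 0.48×(-0.3188)=-0.1530, 0.04×(-1.3979)=-0.0559.
Sum = -0.5683, so H' = 0.57.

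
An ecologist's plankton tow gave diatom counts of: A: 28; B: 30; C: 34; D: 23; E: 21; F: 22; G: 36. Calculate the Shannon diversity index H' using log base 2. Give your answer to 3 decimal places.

Total N = 28+30+34+23+21+22+36 = 194, so the proportions are 0.14433, 0.15464, 0.17526, 0.11856, 0.10825, 0.1134, 0.18557 (working shown to 5 dp, full precision carried).
Each pᵢ log₂ pᵢ term: 0.14433×(-2.79256)=-0.40305, 0.15464×(-2.69302)=-0.41645, 0.17526×(-2.51245)=-0.44033, 0.11856×(-3.07635)=-0.36472, 0.10825×(-3.20760)=-0.34721, 0.1134×(-3.14048)=-0.35614, 0.18557×(-2.42999)=-0.45093.
Sum = -2.77882, so H' = 2.779.

2.779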